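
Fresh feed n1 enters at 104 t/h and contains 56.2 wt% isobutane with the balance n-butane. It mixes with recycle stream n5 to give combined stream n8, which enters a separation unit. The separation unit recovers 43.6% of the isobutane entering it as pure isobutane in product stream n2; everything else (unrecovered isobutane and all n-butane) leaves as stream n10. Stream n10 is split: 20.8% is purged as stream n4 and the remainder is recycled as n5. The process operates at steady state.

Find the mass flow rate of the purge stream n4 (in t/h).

57.94 t/h

n-butane enters only via n1 and leaves only via the purge: 104×0.438 = 0.208×(n-butane in n10), and the separation unit passes all n-butane, so n-butane in n8 = n-butane in n10 = 219 t/h.
isobutane in n8: m_A = 104×0.562 + (1−0.208)·(1−0.436)·m_A, so m_A = 58.448/0.5533 = 105.63 t/h.
n10 = (1−0.436)×105.63 + 219 = 278.58 t/h.
Purge n4 = 0.208×278.58 = 57.944 t/h.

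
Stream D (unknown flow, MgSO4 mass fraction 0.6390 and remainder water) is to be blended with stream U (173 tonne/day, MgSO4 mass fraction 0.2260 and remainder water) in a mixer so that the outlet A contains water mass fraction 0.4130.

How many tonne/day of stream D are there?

Let D be the unknown flow. Total out = 173 + D.
water balance: 133.9 + 0.361·D = 0.413·(173 + D)
(0.361 − 0.413)·D = 0.413×173 − 133.9 = -62.453
D = -62.453 / -0.052 = 1201 tonne/day

1201 tonne/day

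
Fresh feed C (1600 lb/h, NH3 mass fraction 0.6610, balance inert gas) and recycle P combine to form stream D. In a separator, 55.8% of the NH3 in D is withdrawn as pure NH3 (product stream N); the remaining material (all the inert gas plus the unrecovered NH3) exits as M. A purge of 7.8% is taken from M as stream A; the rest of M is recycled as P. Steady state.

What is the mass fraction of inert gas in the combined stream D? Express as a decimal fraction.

0.7957

inert gas enters only via C and leaves only via the purge: 1600×0.339 = 0.078×(inert gas in M), and the separator passes all inert gas, so inert gas in D = inert gas in M = 6953.8 lb/h.
NH3 in D: m_A = 1600×0.661 + (1−0.078)·(1−0.558)·m_A, so m_A = 1057.6/0.5925 = 1785.1 lb/h.
D = 1785.1 + 6953.8 = 8738.9 lb/h.
inert gas fraction in D = 6953.8/8738.9 = 0.7957.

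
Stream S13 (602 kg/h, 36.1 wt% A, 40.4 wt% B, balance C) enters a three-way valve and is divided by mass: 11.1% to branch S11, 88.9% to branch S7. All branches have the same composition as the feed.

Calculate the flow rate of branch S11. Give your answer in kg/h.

66.82 kg/h

Branch S11 flow = 0.111×602 = 66.822 kg/h.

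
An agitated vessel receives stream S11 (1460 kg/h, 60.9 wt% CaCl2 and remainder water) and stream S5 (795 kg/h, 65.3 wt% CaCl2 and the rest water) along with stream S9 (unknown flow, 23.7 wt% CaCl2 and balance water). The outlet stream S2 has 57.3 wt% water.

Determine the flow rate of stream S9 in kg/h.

2344 kg/h

Let S9 be the unknown flow. Total out = 2255 + S9.
water balance: 846.72 + 0.763·S9 = 0.573·(2255 + S9)
(0.763 − 0.573)·S9 = 0.573×2255 − 846.72 = 445.39
S9 = 445.39 / 0.190 = 2344.2 kg/h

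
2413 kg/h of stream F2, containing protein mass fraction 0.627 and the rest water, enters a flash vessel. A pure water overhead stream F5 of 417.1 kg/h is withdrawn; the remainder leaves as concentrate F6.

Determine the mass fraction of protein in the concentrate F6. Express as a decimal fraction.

protein is not removed: 2413×0.627 = 1513 kg/h of protein enters F6.
Concentrate = 2413 − 417.1 = 1995.9 kg/h.
Mass fraction = 1513/1995.9 = 0.758.

0.758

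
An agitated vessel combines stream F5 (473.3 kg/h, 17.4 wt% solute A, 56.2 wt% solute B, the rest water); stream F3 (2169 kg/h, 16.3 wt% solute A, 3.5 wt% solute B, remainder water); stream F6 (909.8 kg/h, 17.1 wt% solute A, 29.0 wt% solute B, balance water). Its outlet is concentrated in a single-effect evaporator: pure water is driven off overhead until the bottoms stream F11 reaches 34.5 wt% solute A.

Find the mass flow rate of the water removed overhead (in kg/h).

1838 kg/h

solute A entering = 473.3×0.174 + 2169×0.163 + 909.8×0.171 = 591.48 kg/h.
All solute A reports to F11, so F11 = 591.48/0.345 = 1714.4 kg/h.
Total feed = 3552.1 kg/h; overhead = 3552.1 − 1714.4 = 1837.7 kg/h.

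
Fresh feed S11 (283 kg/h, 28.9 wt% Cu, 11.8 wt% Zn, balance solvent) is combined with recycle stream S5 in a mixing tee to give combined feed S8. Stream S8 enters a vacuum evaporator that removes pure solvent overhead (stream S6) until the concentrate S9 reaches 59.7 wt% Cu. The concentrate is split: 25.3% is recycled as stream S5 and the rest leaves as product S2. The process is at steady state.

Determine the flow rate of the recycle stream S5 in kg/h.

46.4 kg/h

Overall Cu balance (none leaves overhead): Cu in fresh feed = Cu in product, i.e. 283×0.289 = (1−0.253)·S9·0.597.
S9 = 81.787/(0.597×0.747) = 183.4 kg/h.
Recycle S5 = 0.253×183.4 = 46.399 kg/h.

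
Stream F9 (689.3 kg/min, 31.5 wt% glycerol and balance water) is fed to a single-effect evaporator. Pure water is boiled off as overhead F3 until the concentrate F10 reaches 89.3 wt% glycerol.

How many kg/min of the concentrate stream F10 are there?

243.1 kg/min

glycerol is conserved: 689.3×0.315 = 217.13 kg/min all reports to the concentrate.
Concentrate = 217.13/(target fraction) = 243.15 kg/min.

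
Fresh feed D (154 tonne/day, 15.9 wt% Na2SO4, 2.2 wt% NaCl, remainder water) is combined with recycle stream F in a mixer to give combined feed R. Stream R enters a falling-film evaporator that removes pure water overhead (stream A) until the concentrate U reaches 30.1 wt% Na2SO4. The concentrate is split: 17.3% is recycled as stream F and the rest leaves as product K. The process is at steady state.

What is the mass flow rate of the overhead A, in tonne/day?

72.65 tonne/day

Overall Na2SO4 balance (none leaves overhead): Na2SO4 in fresh feed = Na2SO4 in product, i.e. 154×0.159 = (1−0.173)·U·0.301.
U = 24.486/(0.301×0.827) = 98.366 tonne/day.
Recycle F = 0.173×98.366 = 17.017 tonne/day.
Combined feed R = 154 + 17.017 = 171.02 tonne/day.
Overhead A = R − U = 171.02 − 98.366 = 72.651 tonne/day.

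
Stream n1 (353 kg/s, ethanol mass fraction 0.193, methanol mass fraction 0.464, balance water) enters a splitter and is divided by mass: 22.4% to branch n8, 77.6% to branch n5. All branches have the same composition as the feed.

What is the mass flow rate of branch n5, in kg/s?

273.9 kg/s

Branch n5 flow = 0.776×353 = 273.93 kg/s.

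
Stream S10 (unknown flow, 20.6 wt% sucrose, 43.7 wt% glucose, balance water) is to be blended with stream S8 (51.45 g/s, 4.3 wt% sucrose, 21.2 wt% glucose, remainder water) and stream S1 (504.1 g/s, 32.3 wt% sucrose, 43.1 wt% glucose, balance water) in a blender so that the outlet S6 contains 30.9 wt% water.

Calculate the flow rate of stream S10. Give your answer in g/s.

194.3 g/s

Let S10 be the unknown flow. Total out = 555.55 + S10.
water balance: 162.34 + 0.357·S10 = 0.309·(555.55 + S10)
(0.357 − 0.309)·S10 = 0.309×555.55 − 162.34 = 9.3261
S10 = 9.3261 / 0.048 = 194.29 g/s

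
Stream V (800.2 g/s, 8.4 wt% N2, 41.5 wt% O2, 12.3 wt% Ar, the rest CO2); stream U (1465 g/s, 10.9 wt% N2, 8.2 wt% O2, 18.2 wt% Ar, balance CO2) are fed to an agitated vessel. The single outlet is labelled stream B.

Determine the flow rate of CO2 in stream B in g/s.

CO2 out = CO2 in = 800.2×0.378 + 1465×0.627 = 1221 g/s.

1221 g/s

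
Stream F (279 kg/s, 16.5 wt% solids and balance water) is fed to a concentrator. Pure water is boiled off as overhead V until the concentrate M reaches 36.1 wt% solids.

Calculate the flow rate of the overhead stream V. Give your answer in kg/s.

solids is conserved: 279×0.165 = 46.035 kg/s all reports to the concentrate.
Concentrate = 46.035/(target fraction) = 127.52 kg/s.
Overhead = 279 − 127.52 = 151.48 kg/s.

151.5 kg/s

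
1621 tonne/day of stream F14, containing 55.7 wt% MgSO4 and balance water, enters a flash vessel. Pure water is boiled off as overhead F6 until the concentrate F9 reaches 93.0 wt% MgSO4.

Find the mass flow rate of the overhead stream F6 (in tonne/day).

650.1 tonne/day

MgSO4 is conserved: 1621×0.557 = 902.9 tonne/day all reports to the concentrate.
Concentrate = 902.9/(target fraction) = 970.86 tonne/day.
Overhead = 1621 − 970.86 = 650.14 tonne/day.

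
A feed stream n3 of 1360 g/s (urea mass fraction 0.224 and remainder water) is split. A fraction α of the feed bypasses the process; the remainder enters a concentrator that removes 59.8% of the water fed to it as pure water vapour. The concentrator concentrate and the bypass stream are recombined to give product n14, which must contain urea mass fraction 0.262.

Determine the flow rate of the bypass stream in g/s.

All 1360×0.224 = 304.64 g/s of urea reaches n14, so n14 = 304.64/0.262 = 1162.7 g/s and vapour = 197.25 g/s.
The evaporator receives (1−α)·1360 of feed at 0.776 water and removes 0.598 of that water:
0.598×0.776×(1−α)×1360 = 197.25
(1−α) = 197.25/631.11 = 0.3125;  α = 0.6875.
Bypass flow = 0.6875×1360 = 934.93 g/s.

934.9 g/s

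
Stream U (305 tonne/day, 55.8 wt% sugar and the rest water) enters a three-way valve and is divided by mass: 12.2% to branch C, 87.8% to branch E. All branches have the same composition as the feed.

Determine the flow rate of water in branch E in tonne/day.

Branch E total = 0.878×305 = 267.79 tonne/day.
water in E = 0.442×267.79 = 118.36 tonne/day.

118.4 tonne/day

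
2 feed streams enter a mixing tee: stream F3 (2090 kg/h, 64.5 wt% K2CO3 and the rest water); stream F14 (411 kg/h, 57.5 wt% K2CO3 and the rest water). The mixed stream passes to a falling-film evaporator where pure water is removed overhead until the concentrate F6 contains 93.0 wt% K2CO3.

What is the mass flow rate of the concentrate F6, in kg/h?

K2CO3 entering = 2090×0.645 + 411×0.575 = 1584.4 kg/h.
All K2CO3 reports to F6, so F6 = 1584.4/0.930 = 1703.6 kg/h.

1704 kg/h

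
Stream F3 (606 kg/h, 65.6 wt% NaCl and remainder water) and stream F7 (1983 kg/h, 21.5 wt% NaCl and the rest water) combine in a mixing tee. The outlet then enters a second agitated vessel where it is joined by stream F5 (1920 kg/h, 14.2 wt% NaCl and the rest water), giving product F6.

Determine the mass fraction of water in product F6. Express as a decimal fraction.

0.757

Overall, product flow = 4509 kg/h.
water in = 606×0.344 + 1983×0.785 + 1920×0.858 = 3412.5 kg/h.
water fraction in F6 = 0.757.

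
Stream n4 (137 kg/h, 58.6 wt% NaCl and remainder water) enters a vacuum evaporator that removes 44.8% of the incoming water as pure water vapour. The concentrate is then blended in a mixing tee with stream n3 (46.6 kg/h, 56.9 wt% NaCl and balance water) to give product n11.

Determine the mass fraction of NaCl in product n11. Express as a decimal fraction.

0.6751

Vapour removed = 0.448×0.414×137 = 25.41 kg/h; concentrate = 111.59 kg/h.
NaCl reaching the mixer = 80.282 (from concentrate) + 46.6×0.569 = 106.8 kg/h.
Product flow = 111.59 + 46.6 = 158.19 kg/h; NaCl fraction = 0.6751.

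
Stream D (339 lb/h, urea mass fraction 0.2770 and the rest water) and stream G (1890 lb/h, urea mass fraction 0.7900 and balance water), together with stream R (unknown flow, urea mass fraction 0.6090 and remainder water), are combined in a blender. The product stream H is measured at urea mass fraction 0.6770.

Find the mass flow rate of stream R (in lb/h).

1147 lb/h

Let R be the unknown flow. Total out = 2229 + R.
urea balance: 1587 + 0.609·R = 0.677·(2229 + R)
(0.609 − 0.677)·R = 0.677×2229 − 1587 = -77.97
R = -77.97 / -0.068 = 1146.6 lb/h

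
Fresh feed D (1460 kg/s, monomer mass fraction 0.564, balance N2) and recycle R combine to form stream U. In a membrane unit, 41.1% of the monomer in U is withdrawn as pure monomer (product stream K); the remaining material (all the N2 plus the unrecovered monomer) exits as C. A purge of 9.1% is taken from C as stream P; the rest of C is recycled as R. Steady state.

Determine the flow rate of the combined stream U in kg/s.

8768 kg/s

N2 enters only via D and leaves only via the purge: 1460×0.436 = 0.091×(N2 in C), and the membrane unit passes all N2, so N2 in U = N2 in C = 6995.2 kg/s.
monomer in U: m_A = 1460×0.564 + (1−0.091)·(1−0.411)·m_A, so m_A = 823.44/0.4646 = 1772.4 kg/s.
U = 1772.4 + 6995.2 = 8767.5 kg/s.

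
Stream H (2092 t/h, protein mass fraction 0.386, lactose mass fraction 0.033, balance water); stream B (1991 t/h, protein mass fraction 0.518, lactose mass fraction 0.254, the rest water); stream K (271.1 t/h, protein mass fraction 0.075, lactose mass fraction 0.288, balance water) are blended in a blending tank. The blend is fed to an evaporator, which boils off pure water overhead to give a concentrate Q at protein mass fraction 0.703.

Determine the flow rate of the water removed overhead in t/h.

protein entering = 2092×0.386 + 1991×0.518 + 271.1×0.075 = 1859.2 t/h.
All protein reports to Q, so Q = 1859.2/0.703 = 2644.6 t/h.
Total feed = 4354.1 t/h; overhead = 4354.1 − 2644.6 = 1709.5 t/h.

1709 t/h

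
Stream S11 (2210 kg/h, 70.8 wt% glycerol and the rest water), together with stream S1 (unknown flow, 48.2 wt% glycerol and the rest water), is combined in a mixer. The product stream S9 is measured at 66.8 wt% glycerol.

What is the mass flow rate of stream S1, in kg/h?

Let S1 be the unknown flow. Total out = 2210 + S1.
glycerol balance: 1564.7 + 0.482·S1 = 0.668·(2210 + S1)
(0.482 − 0.668)·S1 = 0.668×2210 − 1564.7 = -88.4
S1 = -88.4 / -0.186 = 475.27 kg/h

475.3 kg/h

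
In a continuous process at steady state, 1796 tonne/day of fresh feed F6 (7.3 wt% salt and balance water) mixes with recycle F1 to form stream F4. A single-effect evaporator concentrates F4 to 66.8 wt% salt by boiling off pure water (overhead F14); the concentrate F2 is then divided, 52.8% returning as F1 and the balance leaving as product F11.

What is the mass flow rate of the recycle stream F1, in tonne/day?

Overall salt balance (none leaves overhead): salt in fresh feed = salt in product, i.e. 1796×0.073 = (1−0.528)·F2·0.668.
F2 = 131.11/(0.668×0.472) = 415.83 tonne/day.
Recycle F1 = 0.528×415.83 = 219.56 tonne/day.

219.6 tonne/day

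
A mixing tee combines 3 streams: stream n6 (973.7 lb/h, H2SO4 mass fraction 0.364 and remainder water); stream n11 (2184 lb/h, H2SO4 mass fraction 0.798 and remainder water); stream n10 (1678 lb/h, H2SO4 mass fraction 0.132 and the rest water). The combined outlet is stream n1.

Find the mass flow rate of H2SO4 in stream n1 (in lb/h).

H2SO4 out = H2SO4 in = 973.7×0.364 + 2184×0.798 + 1678×0.132 = 2318.8 lb/h.

2319 lb/h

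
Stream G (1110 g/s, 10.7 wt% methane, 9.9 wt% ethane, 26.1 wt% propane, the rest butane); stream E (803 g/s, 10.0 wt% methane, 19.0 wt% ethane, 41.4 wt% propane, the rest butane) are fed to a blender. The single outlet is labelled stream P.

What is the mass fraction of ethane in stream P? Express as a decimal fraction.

0.1372

Total flow out = 1110 + 803 = 1913 g/s.
ethane in = 1110×0.099 + 803×0.190 = 262.46 g/s.
ethane mass fraction in P = 262.46/1913 = 0.1372.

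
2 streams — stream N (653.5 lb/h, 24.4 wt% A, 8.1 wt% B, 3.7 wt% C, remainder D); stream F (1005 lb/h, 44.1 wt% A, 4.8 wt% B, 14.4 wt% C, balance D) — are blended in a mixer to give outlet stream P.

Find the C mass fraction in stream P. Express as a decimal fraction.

Total flow out = 653.5 + 1005 = 1658.5 lb/h.
C in = 653.5×0.037 + 1005×0.144 = 168.9 lb/h.
C mass fraction in P = 168.9/1658.5 = 0.1018.

0.1018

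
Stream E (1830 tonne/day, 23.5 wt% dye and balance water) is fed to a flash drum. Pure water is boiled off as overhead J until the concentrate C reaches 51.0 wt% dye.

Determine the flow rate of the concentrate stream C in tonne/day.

dye is conserved: 1830×0.235 = 430.05 tonne/day all reports to the concentrate.
Concentrate = 430.05/(target fraction) = 843.24 tonne/day.

843.2 tonne/day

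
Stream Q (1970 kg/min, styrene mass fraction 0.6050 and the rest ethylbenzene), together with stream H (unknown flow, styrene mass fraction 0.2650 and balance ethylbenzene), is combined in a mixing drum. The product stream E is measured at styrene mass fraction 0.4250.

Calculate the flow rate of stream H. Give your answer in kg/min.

Let H be the unknown flow. Total out = 1970 + H.
styrene balance: 1191.8 + 0.265·H = 0.425·(1970 + H)
(0.265 − 0.425)·H = 0.425×1970 − 1191.8 = -354.6
H = -354.6 / -0.160 = 2216.2 kg/min

2216 kg/min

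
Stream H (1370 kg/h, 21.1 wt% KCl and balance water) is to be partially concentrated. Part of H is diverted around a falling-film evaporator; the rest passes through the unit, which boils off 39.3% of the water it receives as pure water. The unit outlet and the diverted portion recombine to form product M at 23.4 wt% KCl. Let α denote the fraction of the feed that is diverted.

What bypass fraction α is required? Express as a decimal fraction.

0.683

All 1370×0.211 = 289.07 kg/h of KCl reaches M, so M = 289.07/0.234 = 1235.3 kg/h and vapour = 134.66 kg/h.
The evaporator receives (1−α)·1370 of feed at 0.789 water and removes 0.393 of that water:
0.393×0.789×(1−α)×1370 = 134.66
(1−α) = 134.66/424.81 = 0.3170;  α = 0.6830.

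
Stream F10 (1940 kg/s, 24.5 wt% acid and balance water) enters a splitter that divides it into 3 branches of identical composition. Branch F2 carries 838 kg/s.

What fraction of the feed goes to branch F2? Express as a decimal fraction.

Fraction to F2 = 838/1940 = 0.4320.

0.432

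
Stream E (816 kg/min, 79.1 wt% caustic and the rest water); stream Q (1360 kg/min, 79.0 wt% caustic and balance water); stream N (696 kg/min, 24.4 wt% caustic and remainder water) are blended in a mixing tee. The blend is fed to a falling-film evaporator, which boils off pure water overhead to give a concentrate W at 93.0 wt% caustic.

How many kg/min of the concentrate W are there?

caustic entering = 816×0.791 + 1360×0.790 + 696×0.244 = 1889.7 kg/min.
All caustic reports to W, so W = 1889.7/0.930 = 2031.9 kg/min.

2032 kg/min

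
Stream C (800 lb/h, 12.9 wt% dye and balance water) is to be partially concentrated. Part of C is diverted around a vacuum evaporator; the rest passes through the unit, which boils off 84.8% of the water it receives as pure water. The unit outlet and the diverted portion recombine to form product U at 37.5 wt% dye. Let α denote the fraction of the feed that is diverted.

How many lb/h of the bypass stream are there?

All 800×0.129 = 103.2 lb/h of dye reaches U, so U = 103.2/0.375 = 275.2 lb/h and vapour = 524.8 lb/h.
The evaporator receives (1−α)·800 of feed at 0.871 water and removes 0.848 of that water:
0.848×0.871×(1−α)×800 = 524.8
(1−α) = 524.8/590.89 = 0.8882;  α = 0.1118.
Bypass flow = 0.1118×800 = 89.474 lb/h.

89.47 lb/h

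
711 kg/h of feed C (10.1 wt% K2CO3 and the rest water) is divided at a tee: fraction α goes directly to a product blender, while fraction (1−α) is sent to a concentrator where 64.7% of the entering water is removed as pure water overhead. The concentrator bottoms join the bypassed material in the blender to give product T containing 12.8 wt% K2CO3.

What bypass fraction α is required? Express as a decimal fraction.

All 711×0.101 = 71.811 kg/h of K2CO3 reaches T, so T = 71.811/0.128 = 561.02 kg/h and vapour = 149.98 kg/h.
The evaporator receives (1−α)·711 of feed at 0.899 water and removes 0.647 of that water:
0.647×0.899×(1−α)×711 = 149.98
(1−α) = 149.98/413.56 = 0.3627;  α = 0.6373.

0.637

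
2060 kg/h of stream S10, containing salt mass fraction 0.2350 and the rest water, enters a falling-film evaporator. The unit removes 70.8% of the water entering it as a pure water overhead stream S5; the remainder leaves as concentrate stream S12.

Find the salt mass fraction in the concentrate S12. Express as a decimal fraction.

0.5127

salt is not removed: 2060×0.235 = 484.1 kg/h of salt enters S12.
water entering = 2060×0.765 = 1575.9 kg/h; overhead removed = 0.708×1575.9 = 1115.7 kg/h.
Concentrate = 2060 − 1115.7 = 944.26 kg/h.
Mass fraction = 484.1/944.26 = 0.5127.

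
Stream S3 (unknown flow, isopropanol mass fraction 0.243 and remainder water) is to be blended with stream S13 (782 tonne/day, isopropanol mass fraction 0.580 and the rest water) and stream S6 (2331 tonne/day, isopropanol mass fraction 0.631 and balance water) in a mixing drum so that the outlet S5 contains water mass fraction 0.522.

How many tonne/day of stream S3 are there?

Let S3 be the unknown flow. Total out = 3113 + S3.
water balance: 1188.6 + 0.757·S3 = 0.522·(3113 + S3)
(0.757 − 0.522)·S3 = 0.522×3113 − 1188.6 = 436.41
S3 = 436.41 / 0.235 = 1857.1 tonne/day

1857 tonne/day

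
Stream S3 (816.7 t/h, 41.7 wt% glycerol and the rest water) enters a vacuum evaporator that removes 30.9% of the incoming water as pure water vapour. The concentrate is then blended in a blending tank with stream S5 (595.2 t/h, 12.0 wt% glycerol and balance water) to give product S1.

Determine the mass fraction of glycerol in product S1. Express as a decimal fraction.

Vapour removed = 0.309×0.583×816.7 = 147.13 t/h; concentrate = 669.57 t/h.
glycerol reaching the mixer = 340.56 (from concentrate) + 595.2×0.120 = 411.99 t/h.
Product flow = 669.57 + 595.2 = 1264.8 t/h; glycerol fraction = 0.326.

0.326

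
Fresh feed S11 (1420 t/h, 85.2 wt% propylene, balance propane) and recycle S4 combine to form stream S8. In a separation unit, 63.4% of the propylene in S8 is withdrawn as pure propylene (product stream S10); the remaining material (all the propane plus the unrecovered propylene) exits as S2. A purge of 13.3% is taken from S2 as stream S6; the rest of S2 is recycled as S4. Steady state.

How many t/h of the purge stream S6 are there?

296.4 t/h

propane enters only via S11 and leaves only via the purge: 1420×0.148 = 0.133×(propane in S2), and the separation unit passes all propane, so propane in S8 = propane in S2 = 1580.2 t/h.
propylene in S8: m_A = 1420×0.852 + (1−0.133)·(1−0.634)·m_A, so m_A = 1209.8/0.6827 = 1772.2 t/h.
S2 = (1−0.634)×1772.2 + 1580.2 = 2228.8 t/h.
Purge S6 = 0.133×2228.8 = 296.43 t/h.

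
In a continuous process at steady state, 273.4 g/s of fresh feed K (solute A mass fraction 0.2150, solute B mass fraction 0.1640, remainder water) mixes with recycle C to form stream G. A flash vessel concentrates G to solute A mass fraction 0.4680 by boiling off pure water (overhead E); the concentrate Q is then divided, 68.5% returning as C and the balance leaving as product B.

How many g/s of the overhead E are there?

147.8 g/s

Overall solute A balance (none leaves overhead): solute A in fresh feed = solute A in product, i.e. 273.4×0.215 = (1−0.685)·Q·0.468.
Q = 58.781/(0.468×0.315) = 398.73 g/s.
Recycle C = 0.685×398.73 = 273.13 g/s.
Combined feed G = 273.4 + 273.13 = 546.53 g/s.
Overhead E = G − Q = 546.53 − 398.73 = 147.8 g/s.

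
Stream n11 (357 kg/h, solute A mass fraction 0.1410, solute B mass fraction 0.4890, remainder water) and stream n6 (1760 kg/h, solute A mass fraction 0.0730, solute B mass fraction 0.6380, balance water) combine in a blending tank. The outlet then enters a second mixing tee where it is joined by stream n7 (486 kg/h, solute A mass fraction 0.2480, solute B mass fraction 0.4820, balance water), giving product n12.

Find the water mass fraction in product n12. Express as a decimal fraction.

0.2966

Overall, product flow = 2603 kg/h.
water in = 357×0.370 + 1760×0.289 + 486×0.270 = 771.95 kg/h.
water fraction in n12 = 0.2966.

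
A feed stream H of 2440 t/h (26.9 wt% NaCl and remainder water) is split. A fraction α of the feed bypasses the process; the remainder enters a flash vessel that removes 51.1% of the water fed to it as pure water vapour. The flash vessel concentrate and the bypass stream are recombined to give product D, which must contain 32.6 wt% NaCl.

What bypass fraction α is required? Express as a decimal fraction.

0.532

All 2440×0.269 = 656.36 t/h of NaCl reaches D, so D = 656.36/0.326 = 2013.4 t/h and vapour = 426.63 t/h.
The evaporator receives (1−α)·2440 of feed at 0.731 water and removes 0.511 of that water:
0.511×0.731×(1−α)×2440 = 426.63
(1−α) = 426.63/911.44 = 0.4681;  α = 0.5319.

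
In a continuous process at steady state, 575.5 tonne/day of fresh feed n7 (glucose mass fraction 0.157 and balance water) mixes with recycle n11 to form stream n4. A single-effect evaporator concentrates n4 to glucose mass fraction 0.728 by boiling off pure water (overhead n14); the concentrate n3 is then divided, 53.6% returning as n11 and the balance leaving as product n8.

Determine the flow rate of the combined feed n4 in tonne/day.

718.9 tonne/day

Overall glucose balance (none leaves overhead): glucose in fresh feed = glucose in product, i.e. 575.5×0.157 = (1−0.536)·n3·0.728.
n3 = 90.353/(0.728×0.464) = 267.48 tonne/day.
Recycle n11 = 0.536×267.48 = 143.37 tonne/day.
Combined feed n4 = 575.5 + 143.37 = 718.87 tonne/day.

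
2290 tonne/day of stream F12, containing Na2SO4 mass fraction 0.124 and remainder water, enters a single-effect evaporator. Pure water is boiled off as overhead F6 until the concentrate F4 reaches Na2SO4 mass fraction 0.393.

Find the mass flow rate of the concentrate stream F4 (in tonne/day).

Na2SO4 is conserved: 2290×0.124 = 283.96 tonne/day all reports to the concentrate.
Concentrate = 283.96/(target fraction) = 722.54 tonne/day.

722.5 tonne/day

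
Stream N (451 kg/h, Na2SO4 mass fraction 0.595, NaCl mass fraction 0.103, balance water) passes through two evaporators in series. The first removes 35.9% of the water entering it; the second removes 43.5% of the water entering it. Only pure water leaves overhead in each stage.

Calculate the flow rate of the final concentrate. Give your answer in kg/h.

364.1 kg/h

water in feed = 451×0.302 = 136.2 kg/h.
After stage 1: water left = (1−0.359)×136.2 = 87.305; stream total = 402.1 kg/h.
After stage 2: water left = (1−0.435)×87.305 = 49.328; final concentrate = 364.13 kg/h.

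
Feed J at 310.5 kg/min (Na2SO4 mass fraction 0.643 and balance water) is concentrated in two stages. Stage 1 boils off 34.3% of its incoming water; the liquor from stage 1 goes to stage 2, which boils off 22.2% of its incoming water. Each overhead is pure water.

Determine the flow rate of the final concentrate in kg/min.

256.3 kg/min

water in feed = 310.5×0.357 = 110.85 kg/min.
After stage 1: water left = (1−0.343)×110.85 = 72.827; stream total = 272.48 kg/min.
After stage 2: water left = (1−0.222)×72.827 = 56.66; final concentrate = 256.31 kg/min.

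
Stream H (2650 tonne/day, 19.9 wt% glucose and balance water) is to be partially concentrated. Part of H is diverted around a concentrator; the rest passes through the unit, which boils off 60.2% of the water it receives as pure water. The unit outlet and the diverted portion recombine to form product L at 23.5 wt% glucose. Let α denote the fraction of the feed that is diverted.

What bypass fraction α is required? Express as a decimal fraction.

All 2650×0.199 = 527.35 tonne/day of glucose reaches L, so L = 527.35/0.235 = 2244 tonne/day and vapour = 405.96 tonne/day.
The evaporator receives (1−α)·2650 of feed at 0.801 water and removes 0.602 of that water:
0.602×0.801×(1−α)×2650 = 405.96
(1−α) = 405.96/1277.8 = 0.3177;  α = 0.6823.

0.682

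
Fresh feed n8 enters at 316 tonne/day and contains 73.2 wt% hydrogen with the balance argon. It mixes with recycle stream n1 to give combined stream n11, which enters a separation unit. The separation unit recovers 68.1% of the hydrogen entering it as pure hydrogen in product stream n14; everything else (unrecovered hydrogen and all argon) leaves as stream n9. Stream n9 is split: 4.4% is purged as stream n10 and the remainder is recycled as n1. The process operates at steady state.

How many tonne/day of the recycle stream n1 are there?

argon enters only via n8 and leaves only via the purge: 316×0.268 = 0.044×(argon in n9), and the separation unit passes all argon, so argon in n11 = argon in n9 = 1924.7 tonne/day.
hydrogen in n11: m_A = 316×0.732 + (1−0.044)·(1−0.681)·m_A, so m_A = 231.31/0.6950 = 332.81 tonne/day.
n9 = (1−0.681)×332.81 + 1924.7 = 2030.9 tonne/day.
Recycle n1 = (1−0.044)×2030.9 = 1941.5 tonne/day.

1942 tonne/day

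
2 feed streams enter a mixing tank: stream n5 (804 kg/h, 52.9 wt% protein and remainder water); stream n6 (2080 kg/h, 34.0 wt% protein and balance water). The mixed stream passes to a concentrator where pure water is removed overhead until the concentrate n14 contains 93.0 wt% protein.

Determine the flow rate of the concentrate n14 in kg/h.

protein entering = 804×0.529 + 2080×0.340 = 1132.5 kg/h.
All protein reports to n14, so n14 = 1132.5/0.930 = 1217.8 kg/h.

1218 kg/h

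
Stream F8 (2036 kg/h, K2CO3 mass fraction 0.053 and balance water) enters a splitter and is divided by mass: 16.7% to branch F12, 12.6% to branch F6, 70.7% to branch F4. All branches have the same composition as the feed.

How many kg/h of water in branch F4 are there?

1363 kg/h

Branch F4 total = 0.707×2036 = 1439.5 kg/h.
water in F4 = 0.947×1439.5 = 1363.2 kg/h.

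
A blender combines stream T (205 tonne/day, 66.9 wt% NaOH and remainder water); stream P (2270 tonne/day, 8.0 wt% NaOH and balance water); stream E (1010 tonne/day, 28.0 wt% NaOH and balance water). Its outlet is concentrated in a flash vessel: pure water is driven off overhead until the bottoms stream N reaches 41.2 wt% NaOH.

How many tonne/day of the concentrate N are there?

NaOH entering = 205×0.669 + 2270×0.080 + 1010×0.280 = 601.55 tonne/day.
All NaOH reports to N, so N = 601.55/0.412 = 1460.1 tonne/day.

1460 tonne/day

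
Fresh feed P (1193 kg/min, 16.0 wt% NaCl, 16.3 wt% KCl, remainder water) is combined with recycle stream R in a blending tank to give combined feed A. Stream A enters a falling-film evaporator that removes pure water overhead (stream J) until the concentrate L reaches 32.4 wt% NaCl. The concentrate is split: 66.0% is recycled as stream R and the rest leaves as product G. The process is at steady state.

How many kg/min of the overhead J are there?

Overall NaCl balance (none leaves overhead): NaCl in fresh feed = NaCl in product, i.e. 1193×0.160 = (1−0.660)·L·0.324.
L = 190.88/(0.324×0.340) = 1732.8 kg/min.
Recycle R = 0.660×1732.8 = 1143.6 kg/min.
Combined feed A = 1193 + 1143.6 = 2336.6 kg/min.
Overhead J = A − L = 2336.6 − 1732.8 = 603.86 kg/min.

603.9 kg/min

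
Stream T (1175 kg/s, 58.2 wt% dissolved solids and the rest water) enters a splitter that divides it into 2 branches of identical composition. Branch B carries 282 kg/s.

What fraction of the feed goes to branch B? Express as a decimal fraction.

Fraction to B = 282/1175 = 0.2400.

0.240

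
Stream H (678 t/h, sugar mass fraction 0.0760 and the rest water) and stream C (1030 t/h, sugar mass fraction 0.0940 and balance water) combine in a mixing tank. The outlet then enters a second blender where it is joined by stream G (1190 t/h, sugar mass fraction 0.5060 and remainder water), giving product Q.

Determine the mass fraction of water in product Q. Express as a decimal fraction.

Overall, product flow = 2898 t/h.
water in = 678×0.924 + 1030×0.906 + 1190×0.494 = 2147.5 t/h.
water fraction in Q = 0.7410.

0.7410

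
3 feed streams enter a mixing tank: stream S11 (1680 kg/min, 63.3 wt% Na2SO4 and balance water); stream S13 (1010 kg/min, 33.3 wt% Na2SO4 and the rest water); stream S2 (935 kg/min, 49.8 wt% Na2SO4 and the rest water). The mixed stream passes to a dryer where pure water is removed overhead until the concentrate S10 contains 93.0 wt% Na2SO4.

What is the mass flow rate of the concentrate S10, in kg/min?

2006 kg/min

Na2SO4 entering = 1680×0.633 + 1010×0.333 + 935×0.498 = 1865.4 kg/min.
All Na2SO4 reports to S10, so S10 = 1865.4/0.930 = 2005.8 kg/min.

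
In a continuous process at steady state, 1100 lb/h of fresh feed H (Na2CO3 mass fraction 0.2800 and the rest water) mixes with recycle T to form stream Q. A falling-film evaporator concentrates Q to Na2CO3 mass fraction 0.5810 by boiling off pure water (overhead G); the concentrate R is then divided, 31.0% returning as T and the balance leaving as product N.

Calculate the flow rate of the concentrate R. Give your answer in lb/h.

768.3 lb/h

Overall Na2CO3 balance (none leaves overhead): Na2CO3 in fresh feed = Na2CO3 in product, i.e. 1100×0.280 = (1−0.310)·R·0.581.
R = 308/(0.581×0.690) = 768.29 lb/h.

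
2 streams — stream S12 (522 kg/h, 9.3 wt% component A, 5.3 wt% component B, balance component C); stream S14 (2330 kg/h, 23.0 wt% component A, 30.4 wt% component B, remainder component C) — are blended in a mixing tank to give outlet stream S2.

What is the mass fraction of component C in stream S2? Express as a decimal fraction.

0.5370

Total flow out = 522 + 2330 = 2852 kg/h.
component C in = 522×0.854 + 2330×0.466 = 1531.6 kg/h.
component C mass fraction in S2 = 1531.6/2852 = 0.5370.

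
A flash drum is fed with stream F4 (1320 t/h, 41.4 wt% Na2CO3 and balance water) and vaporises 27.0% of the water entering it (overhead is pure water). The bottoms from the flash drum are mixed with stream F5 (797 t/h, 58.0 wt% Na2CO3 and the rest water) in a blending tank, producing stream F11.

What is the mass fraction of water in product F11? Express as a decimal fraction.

Vapour removed = 0.270×0.586×1320 = 208.85 t/h; concentrate = 1111.1 t/h.
water reaching the mixer = 564.67 (from concentrate) + 797×0.420 = 899.41 t/h.
Product flow = 1111.1 + 797 = 1908.1 t/h; water fraction = 0.4714.

0.4714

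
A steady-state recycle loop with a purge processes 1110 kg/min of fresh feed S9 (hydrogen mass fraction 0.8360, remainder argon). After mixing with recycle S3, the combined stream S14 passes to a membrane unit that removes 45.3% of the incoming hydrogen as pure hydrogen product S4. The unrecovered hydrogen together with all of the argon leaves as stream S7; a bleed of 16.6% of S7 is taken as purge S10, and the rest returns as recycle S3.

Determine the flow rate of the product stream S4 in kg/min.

hydrogen in S14: m_A = 1110×0.836 + (1−0.166)·(1−0.453)·m_A, so m_A = 927.96/0.5438 = 1706.4 kg/min.
Product S4 = 0.453×1706.4 = 773.01 kg/min.

773 kg/min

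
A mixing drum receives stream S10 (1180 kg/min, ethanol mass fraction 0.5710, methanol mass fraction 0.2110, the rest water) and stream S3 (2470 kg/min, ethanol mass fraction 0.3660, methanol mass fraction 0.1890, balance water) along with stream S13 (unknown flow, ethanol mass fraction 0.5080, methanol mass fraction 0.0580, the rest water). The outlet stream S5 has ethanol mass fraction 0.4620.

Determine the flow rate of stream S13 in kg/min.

2359 kg/min

Let S13 be the unknown flow. Total out = 3650 + S13.
ethanol balance: 1577.8 + 0.508·S13 = 0.462·(3650 + S13)
(0.508 − 0.462)·S13 = 0.462×3650 − 1577.8 = 108.5
S13 = 108.5 / 0.046 = 2358.7 kg/min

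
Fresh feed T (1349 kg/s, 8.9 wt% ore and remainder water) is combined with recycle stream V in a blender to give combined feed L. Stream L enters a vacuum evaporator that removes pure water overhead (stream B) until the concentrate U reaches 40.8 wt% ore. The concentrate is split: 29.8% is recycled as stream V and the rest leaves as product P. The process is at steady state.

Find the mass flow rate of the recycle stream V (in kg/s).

124.9 kg/s

Overall ore balance (none leaves overhead): ore in fresh feed = ore in product, i.e. 1349×0.089 = (1−0.298)·U·0.408.
U = 120.06/(0.408×0.702) = 419.18 kg/s.
Recycle V = 0.298×419.18 = 124.92 kg/s.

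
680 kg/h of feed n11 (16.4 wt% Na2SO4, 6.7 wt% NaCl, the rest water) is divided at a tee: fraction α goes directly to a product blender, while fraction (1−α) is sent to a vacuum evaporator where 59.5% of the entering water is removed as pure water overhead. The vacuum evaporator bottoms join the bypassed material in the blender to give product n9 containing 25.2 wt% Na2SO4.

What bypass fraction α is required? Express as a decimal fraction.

All 680×0.164 = 111.52 kg/h of Na2SO4 reaches n9, so n9 = 111.52/0.252 = 442.54 kg/h and vapour = 237.46 kg/h.
The evaporator receives (1−α)·680 of feed at 0.769 water and removes 0.595 of that water:
0.595×0.769×(1−α)×680 = 237.46
(1−α) = 237.46/311.14 = 0.7632;  α = 0.2368.

0.237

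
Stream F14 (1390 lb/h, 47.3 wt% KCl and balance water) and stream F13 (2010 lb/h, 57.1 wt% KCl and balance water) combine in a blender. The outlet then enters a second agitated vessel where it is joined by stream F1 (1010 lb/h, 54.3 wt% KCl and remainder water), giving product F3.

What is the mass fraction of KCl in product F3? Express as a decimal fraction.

0.5337

Overall, product flow = 4410 lb/h.
KCl in = 1390×0.473 + 2010×0.571 + 1010×0.543 = 2353.6 lb/h.
KCl fraction in F3 = 0.5337.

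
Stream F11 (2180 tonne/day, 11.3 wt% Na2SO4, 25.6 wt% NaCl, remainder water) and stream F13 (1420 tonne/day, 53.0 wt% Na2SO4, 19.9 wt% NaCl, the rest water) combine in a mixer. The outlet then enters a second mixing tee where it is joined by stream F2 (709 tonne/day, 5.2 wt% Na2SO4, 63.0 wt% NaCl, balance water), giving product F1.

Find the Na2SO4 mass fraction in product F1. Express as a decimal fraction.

Overall, product flow = 4309 tonne/day.
Na2SO4 in = 2180×0.113 + 1420×0.530 + 709×0.052 = 1035.8 tonne/day.
Na2SO4 fraction in F1 = 0.240.

0.240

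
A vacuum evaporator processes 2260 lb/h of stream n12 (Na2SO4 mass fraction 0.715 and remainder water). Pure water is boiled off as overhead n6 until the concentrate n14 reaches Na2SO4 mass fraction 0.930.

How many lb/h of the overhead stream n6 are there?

522.5 lb/h

Na2SO4 is conserved: 2260×0.715 = 1615.9 lb/h all reports to the concentrate.
Concentrate = 1615.9/(target fraction) = 1737.5 lb/h.
Overhead = 2260 − 1737.5 = 522.47 lb/h.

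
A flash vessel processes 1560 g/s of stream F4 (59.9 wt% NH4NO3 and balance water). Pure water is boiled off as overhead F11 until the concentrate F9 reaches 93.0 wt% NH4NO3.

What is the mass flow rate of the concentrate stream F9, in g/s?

NH4NO3 is conserved: 1560×0.599 = 934.44 g/s all reports to the concentrate.
Concentrate = 934.44/(target fraction) = 1004.8 g/s.

1005 g/s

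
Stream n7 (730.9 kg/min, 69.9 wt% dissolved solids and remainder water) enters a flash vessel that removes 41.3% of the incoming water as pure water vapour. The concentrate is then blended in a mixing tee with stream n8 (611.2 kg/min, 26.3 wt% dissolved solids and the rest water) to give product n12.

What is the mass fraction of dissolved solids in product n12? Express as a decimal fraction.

0.537

Vapour removed = 0.413×0.301×730.9 = 90.86 kg/min; concentrate = 640.04 kg/min.
dissolved solids reaching the mixer = 510.9 (from concentrate) + 611.2×0.263 = 671.64 kg/min.
Product flow = 640.04 + 611.2 = 1251.2 kg/min; dissolved solids fraction = 0.537.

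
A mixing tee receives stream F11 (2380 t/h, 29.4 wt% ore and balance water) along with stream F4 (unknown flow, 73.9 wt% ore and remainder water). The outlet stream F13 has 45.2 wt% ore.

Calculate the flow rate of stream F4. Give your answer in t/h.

1310 t/h

Let F4 be the unknown flow. Total out = 2380 + F4.
ore balance: 699.72 + 0.739·F4 = 0.452·(2380 + F4)
(0.739 − 0.452)·F4 = 0.452×2380 − 699.72 = 376.04
F4 = 376.04 / 0.287 = 1310.2 t/h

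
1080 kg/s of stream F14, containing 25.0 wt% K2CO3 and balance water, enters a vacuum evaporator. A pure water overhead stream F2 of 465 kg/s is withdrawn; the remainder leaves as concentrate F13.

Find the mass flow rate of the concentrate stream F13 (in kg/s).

615 kg/s

Concentrate = 1080 − 465 = 615 kg/s.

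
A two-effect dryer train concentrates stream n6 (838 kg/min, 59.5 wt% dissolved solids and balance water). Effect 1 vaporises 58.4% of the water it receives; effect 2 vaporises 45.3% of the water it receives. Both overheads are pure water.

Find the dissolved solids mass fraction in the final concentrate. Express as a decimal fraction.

0.8659

water in feed = 838×0.405 = 339.39 kg/min.
After stage 1: water left = (1−0.584)×339.39 = 141.19; stream total = 639.8 kg/min.
After stage 2: water left = (1−0.453)×141.19 = 77.229; final concentrate = 575.84 kg/min.
dissolved solids fraction = 498.61/575.84 = 0.8659.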